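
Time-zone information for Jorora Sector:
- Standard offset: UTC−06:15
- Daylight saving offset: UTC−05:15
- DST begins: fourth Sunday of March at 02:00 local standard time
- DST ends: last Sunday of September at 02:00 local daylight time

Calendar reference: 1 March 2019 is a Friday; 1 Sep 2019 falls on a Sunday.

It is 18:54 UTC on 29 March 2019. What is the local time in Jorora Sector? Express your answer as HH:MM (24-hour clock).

13:39

1 March 2019 is a Friday, so the first Sunday is March 3 and the fourth is March 24.
1 September 2019 is a Sunday, so Sundays fall on 1, 8, 15, 22, 29; the last is September 29.
At the standard offset (UTC−06:15), 18:54 UTC − 6h15m = 12:39 Jorora Sector standard time.
The standard-time date in Jorora Sector, 29 March 2019, falls between 24 March and 29 September, so daylight saving is in effect and Jorora Sector is at UTC−05:15.
18:54 UTC − 5h15m = 13:39 local.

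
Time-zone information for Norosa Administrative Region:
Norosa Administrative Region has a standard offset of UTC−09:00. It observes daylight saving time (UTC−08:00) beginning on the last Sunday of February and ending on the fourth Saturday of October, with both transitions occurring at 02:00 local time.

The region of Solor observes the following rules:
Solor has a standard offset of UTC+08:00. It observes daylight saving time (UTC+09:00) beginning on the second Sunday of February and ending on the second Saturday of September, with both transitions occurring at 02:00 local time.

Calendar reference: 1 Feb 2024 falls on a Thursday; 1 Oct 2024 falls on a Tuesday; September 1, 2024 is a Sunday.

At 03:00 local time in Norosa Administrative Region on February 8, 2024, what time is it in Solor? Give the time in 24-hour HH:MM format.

1 February 2024 is a Thursday, so Sundays fall on 4, 11, 18, 25; the last is February 25.
1 October 2024 is a Tuesday, so the first Saturday is October 5 and the fourth is October 26.
Daylight saving runs 25 February – 26 October; February 8, 2024 is outside that window, so Norosa Administrative Region is on standard time at UTC−09:00.
03:00 Norosa Administrative Region + 9h = 12:00 UTC.
1 February 2024 is a Thursday, so the first Sunday is February 4 and the second is February 11.
1 September 2024 is a Sunday, so the first Saturday is September 7 and the second is September 14.
At the standard offset (UTC+08:00), 12:00 UTC + 8h = 20:00 Solor standard time.
Daylight saving runs 11 February – 14 September; the standard-time date in Solor, February 8, 2024, is outside that window, so Solor is on standard time at UTC+08:00.
12:00 UTC + 8h = 20:00 Solor.

20:00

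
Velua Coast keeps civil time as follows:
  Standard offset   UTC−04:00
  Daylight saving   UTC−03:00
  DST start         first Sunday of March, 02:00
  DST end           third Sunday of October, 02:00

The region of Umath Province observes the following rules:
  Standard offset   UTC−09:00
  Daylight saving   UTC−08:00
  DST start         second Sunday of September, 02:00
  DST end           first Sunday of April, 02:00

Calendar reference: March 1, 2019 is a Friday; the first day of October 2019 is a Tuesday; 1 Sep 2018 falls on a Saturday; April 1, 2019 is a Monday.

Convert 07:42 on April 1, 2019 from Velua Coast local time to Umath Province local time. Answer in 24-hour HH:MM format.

1 March 2019 is a Friday, so the first Sunday is March 3.
1 October 2019 is a Tuesday, so the first Sunday is October 6 and the third is October 20.
April 1, 2019 lies within the daylight-saving period (3 March – 20 October), so Velua Coast is on daylight time, UTC−03:00.
07:42 Velua Coast + 3h = 10:42 UTC.
1 September 2018 is a Saturday, so the first Sunday is September 2 and the second is September 9.
1 April 2019 is a Monday, so the first Sunday is April 7.
At the standard offset (UTC−09:00), 10:42 UTC − 9h = 01:42 Umath Province standard time.
The standard-time date in Umath Province, April 1, 2019, falls between 9 September 2018 and 7 April 2019, so daylight saving is in effect and Umath Province is at UTC−08:00.
10:42 UTC − 8h = 02:42 Umath Province.

02:42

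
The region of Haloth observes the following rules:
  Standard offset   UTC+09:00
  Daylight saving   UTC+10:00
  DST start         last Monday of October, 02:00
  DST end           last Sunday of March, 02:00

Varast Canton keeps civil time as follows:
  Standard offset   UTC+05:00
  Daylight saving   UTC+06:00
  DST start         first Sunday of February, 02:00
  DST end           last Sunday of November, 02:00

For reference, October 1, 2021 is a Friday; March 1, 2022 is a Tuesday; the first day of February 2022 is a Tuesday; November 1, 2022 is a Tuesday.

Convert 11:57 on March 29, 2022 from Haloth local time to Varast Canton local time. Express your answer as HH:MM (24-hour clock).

1 October 2021 is a Friday, so Mondays fall on 4, 11, 18, 25; the last is October 25.
1 March 2022 is a Tuesday, so Sundays fall on 6, 13, 20, 27; the last is March 27.
March 29, 2022 does not fall between 25 October 2021 and 27 March 2022, so daylight saving is not in effect and Haloth is at UTC+09:00.
11:57 Haloth − 9h = 02:57 UTC.
1 February 2022 is a Tuesday, so the first Sunday is February 6.
1 November 2022 is a Tuesday, so Sundays fall on 6, 13, 20, 27; the last is November 27.
At the standard offset (UTC+05:00), 02:57 UTC + 5h = 07:57 Varast Canton standard time.
Daylight saving runs 6 February – 27 November; the standard-time date in Varast Canton, March 29, 2022, is inside that window, so Varast Canton is at UTC+06:00.
02:57 UTC + 6h = 08:57 Varast Canton.

08:57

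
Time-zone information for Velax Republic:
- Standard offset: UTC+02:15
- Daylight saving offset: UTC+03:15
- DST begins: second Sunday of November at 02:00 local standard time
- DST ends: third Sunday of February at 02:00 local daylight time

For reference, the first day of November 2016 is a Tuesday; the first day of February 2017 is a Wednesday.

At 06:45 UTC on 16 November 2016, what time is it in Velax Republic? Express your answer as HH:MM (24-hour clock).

1 November 2016 is a Tuesday, so the first Sunday is November 6 and the second is November 13.
1 February 2017 is a Wednesday, so the first Sunday is February 5 and the third is February 19.
At the standard offset (UTC+02:15), 06:45 UTC + 2h15m = 09:00 Velax Republic standard time.
The standard-time date in Velax Republic, 16 November 2016, falls between 13 November 2016 and 19 February 2017, so daylight saving is in effect and Velax Republic is at UTC+03:15.
06:45 UTC + 3h15m = 10:00 local.

10:00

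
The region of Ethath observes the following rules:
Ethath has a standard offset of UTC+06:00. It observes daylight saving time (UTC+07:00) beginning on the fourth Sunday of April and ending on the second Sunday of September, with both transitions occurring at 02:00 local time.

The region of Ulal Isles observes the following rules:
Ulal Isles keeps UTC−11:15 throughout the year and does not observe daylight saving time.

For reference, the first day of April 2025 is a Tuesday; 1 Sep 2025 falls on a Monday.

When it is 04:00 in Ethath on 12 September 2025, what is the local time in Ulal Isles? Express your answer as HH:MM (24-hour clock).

09:45

1 April 2025 is a Tuesday, so the first Sunday is April 6 and the fourth is April 27.
1 September 2025 is a Monday, so the first Sunday is September 7 and the second is September 14.
12 September 2025 falls between 27 April and 14 September, so daylight saving is in effect and Ethath is at UTC+07:00.
04:00 Ethath − 7h = 21:00 UTC (rolling into the previous day, 11 September 2025).
Ulal Isles stays on UTC−11:15 all year.
21:00 UTC − 11h15m = 09:45 Ulal Isles.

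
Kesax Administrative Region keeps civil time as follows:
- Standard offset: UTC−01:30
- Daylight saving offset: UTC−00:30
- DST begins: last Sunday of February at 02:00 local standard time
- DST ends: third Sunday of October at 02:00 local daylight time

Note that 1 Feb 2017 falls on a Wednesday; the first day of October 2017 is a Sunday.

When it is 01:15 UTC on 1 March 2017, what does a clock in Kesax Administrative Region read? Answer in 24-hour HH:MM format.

00:45

1 February 2017 is a Wednesday, so Sundays fall on 5, 12, 19, 26; the last is February 26.
1 October 2017 is a Sunday, so the first Sunday is October 1 and the third is October 15.
At the standard offset (UTC−01:30), 01:15 UTC − 1h30m = 23:45 Kesax Administrative Region standard time (rolling into the previous day, 28 February 2017).
Daylight saving runs 26 February – 15 October; the standard-time date in Kesax Administrative Region, 28 February 2017, is inside that window, so Kesax Administrative Region is at UTC−00:30.
01:15 UTC − 0h30m = 00:45 local.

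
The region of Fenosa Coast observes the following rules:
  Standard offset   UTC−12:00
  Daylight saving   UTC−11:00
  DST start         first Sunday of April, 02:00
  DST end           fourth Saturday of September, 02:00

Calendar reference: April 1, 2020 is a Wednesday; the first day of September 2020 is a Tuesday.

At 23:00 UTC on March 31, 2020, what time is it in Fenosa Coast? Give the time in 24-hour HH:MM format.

1 April 2020 is a Wednesday, so the first Sunday is April 5.
1 September 2020 is a Tuesday, so the first Saturday is September 5 and the fourth is September 26.
At the standard offset (UTC−12:00), 23:00 UTC − 12h = 11:00 Fenosa Coast standard time.
The standard-time date in Fenosa Coast, March 31, 2020, is outside the daylight-saving period (5 April – 26 September), so Fenosa Coast is on standard time, UTC−12:00.
23:00 UTC − 12h = 11:00 local.

11:00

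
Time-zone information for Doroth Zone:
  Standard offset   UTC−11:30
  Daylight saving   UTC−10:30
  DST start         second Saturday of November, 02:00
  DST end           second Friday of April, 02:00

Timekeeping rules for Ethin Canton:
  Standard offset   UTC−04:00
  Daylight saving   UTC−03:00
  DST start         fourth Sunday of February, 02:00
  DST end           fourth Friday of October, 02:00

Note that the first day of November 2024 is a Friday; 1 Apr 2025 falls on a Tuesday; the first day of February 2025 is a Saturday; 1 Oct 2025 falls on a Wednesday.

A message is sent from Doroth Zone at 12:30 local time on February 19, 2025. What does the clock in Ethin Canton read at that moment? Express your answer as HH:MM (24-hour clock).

19:00

1 November 2024 is a Friday, so the first Saturday is November 2 and the second is November 9.
1 April 2025 is a Tuesday, so the first Friday is April 4 and the second is April 11.
February 19, 2025 falls between 9 November 2024 and 11 April 2025, so daylight saving is in effect and Doroth Zone is at UTC−10:30.
12:30 Doroth Zone + 10h30m = 23:00 UTC.
1 February 2025 is a Saturday, so the first Sunday is February 2 and the fourth is February 23.
1 October 2025 is a Wednesday, so the first Friday is October 3 and the fourth is October 24.
At the standard offset (UTC−04:00), 23:00 UTC − 4h = 19:00 Ethin Canton standard time.
The standard-time date in Ethin Canton, February 19, 2025, does not fall between 23 February and 24 October, so daylight saving is not in effect and Ethin Canton is at UTC−04:00.
23:00 UTC − 4h = 19:00 Ethin Canton.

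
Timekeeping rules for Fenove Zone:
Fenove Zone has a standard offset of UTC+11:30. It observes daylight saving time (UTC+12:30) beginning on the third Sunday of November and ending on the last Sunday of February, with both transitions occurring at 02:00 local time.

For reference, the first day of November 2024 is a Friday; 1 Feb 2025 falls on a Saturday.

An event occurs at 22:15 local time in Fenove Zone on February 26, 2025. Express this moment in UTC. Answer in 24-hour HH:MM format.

1 November 2024 is a Friday, so the first Sunday is November 3 and the third is November 17.
1 February 2025 is a Saturday, so Sundays fall on 2, 9, 16, 23; the last is February 23.
Daylight saving runs 17 November 2024 – 23 February 2025; February 26, 2025 is outside that window, so Fenove Zone is on standard time at UTC+11:30.
22:15 local − 11h30m = 10:45 UTC.

10:45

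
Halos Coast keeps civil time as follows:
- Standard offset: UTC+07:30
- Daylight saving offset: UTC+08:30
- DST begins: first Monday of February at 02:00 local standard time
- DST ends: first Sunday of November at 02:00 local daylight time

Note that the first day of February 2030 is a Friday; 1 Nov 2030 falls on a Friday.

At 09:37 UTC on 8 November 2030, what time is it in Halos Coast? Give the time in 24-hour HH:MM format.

1 February 2030 is a Friday, so the first Monday is February 4.
1 November 2030 is a Friday, so the first Sunday is November 3.
At the standard offset (UTC+07:30), 09:37 UTC + 7h30m = 17:07 Halos Coast standard time.
Daylight saving runs 4 February – 3 November; the standard-time date in Halos Coast, 8 November 2030, is outside that window, so Halos Coast is on standard time at UTC+07:30.
09:37 UTC + 7h30m = 17:07 local.

17:07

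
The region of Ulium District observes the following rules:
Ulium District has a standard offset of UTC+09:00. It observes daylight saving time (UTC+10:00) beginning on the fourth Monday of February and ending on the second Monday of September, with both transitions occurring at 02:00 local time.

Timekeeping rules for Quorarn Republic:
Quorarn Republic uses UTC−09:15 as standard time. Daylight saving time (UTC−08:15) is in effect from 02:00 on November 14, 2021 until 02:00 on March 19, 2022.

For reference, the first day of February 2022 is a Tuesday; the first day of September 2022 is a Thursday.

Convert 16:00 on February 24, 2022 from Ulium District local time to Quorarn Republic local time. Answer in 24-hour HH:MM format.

22:45

1 February 2022 is a Tuesday, so the first Monday is February 7 and the fourth is February 28.
1 September 2022 is a Thursday, so the first Monday is September 5 and the second is September 12.
February 24, 2022 does not fall between 28 February and 12 September, so daylight saving is not in effect and Ulium District is at UTC+09:00.
16:00 Ulium District − 9h = 07:00 UTC.
At the standard offset (UTC−09:15), 07:00 UTC − 9h15m = 21:45 Quorarn Republic standard time (rolling into the previous day, 23 February 2022).
The standard-time date in Quorarn Republic, February 23, 2022, lies within the daylight-saving period (14 November 2021 – 19 March 2022), so Quorarn Republic is on daylight time, UTC−08:15.
07:00 UTC − 8h15m = 22:45 Quorarn Republic (rolling into the previous day, 23 February 2022).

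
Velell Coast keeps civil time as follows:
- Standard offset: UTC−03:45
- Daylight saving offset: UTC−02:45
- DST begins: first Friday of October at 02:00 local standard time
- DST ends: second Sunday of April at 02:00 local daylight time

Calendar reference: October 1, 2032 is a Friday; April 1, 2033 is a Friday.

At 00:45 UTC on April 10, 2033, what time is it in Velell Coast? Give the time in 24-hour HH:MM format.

1 October 2032 is a Friday, so the first Friday is October 1.
1 April 2033 is a Friday, so the first Sunday is April 3 and the second is April 10.
At the standard offset (UTC−03:45), 00:45 UTC − 3h45m = 21:00 Velell Coast standard time (rolling into the previous day, 9 April 2033).
Daylight saving runs 1 October 2032 – 10 April 2033; the standard-time date in Velell Coast, April 9, 2033, is inside that window, so Velell Coast is at UTC−02:45.
00:45 UTC − 2h45m = 22:00 local (rolling into the previous day, 9 April 2033).

22:00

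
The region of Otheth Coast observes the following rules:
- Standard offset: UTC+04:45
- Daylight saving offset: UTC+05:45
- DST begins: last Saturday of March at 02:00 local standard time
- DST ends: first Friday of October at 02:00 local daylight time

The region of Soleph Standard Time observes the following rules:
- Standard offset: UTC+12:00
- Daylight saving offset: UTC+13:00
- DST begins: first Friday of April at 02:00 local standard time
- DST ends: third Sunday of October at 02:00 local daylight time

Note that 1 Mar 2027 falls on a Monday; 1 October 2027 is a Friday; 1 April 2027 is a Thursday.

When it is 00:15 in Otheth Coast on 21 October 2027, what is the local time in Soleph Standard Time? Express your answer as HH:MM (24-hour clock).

1 March 2027 is a Monday, so Saturdays fall on 6, 13, 20, 27; the last is March 27.
1 October 2027 is a Friday, so the first Friday is October 1.
21 October 2027 does not fall between 27 March and 1 October, so daylight saving is not in effect and Otheth Coast is at UTC+04:45.
00:15 Otheth Coast − 4h45m = 19:30 UTC (rolling into the previous day, 20 October 2027).
1 April 2027 is a Thursday, so the first Friday is April 2.
1 October 2027 is a Friday, so the first Sunday is October 3 and the third is October 17.
At the standard offset (UTC+12:00), 19:30 UTC + 12h = 07:30 Soleph Standard Time standard time (rolling into the next day, 21 October 2027).
Daylight saving runs 2 April – 17 October; the standard-time date in Soleph Standard Time, 21 October 2027, is outside that window, so Soleph Standard Time is on standard time at UTC+12:00.
19:30 UTC + 12h = 07:30 Soleph Standard Time (rolling into the next day, 21 October 2027).

07:30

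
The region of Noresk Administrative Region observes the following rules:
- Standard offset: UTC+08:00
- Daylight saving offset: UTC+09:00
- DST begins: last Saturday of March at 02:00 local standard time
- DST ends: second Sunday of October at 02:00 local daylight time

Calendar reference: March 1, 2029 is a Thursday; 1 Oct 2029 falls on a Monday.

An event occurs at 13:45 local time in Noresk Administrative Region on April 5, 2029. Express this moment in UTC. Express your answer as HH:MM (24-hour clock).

04:45

1 March 2029 is a Thursday, so Saturdays fall on 3, 10, 17, 24, 31; the last is March 31.
1 October 2029 is a Monday, so the first Sunday is October 7 and the second is October 14.
April 5, 2029 lies within the daylight-saving period (31 March – 14 October), so Noresk Administrative Region is on daylight time, UTC+09:00.
13:45 local − 9h = 04:45 UTC.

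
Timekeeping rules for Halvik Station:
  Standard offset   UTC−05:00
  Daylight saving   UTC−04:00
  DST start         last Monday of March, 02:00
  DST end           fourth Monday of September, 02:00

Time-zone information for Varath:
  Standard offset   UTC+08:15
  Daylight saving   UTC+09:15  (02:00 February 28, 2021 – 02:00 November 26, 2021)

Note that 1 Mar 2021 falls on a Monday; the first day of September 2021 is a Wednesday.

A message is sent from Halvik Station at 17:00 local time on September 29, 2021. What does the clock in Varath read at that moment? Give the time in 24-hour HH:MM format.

1 March 2021 is a Monday, so Mondays fall on 1, 8, 15, 22, 29; the last is March 29.
1 September 2021 is a Wednesday, so the first Monday is September 6 and the fourth is September 27.
Daylight saving runs 29 March – 27 September; September 29, 2021 is outside that window, so Halvik Station is on standard time at UTC−05:00.
17:00 Halvik Station + 5h = 22:00 UTC.
At the standard offset (UTC+08:15), 22:00 UTC + 8h15m = 06:15 Varath standard time (rolling into the next day, 30 September 2021).
The standard-time date in Varath, September 30, 2021, falls between 28 February and 26 November, so daylight saving is in effect and Varath is at UTC+09:15.
22:00 UTC + 9h15m = 07:15 Varath (rolling into the next day, 30 September 2021).

07:15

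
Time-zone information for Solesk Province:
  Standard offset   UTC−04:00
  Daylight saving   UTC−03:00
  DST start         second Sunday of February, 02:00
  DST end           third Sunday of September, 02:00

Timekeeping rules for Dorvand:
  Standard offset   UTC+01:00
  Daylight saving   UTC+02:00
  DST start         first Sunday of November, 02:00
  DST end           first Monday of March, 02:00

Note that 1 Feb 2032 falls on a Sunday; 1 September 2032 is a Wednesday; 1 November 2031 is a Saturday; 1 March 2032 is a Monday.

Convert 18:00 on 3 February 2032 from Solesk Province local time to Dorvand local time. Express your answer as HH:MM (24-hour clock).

1 February 2032 is a Sunday, so the first Sunday is February 1 and the second is February 8.
1 September 2032 is a Wednesday, so the first Sunday is September 5 and the third is September 19.
Daylight saving runs 8 February – 19 September; 3 February 2032 is outside that window, so Solesk Province is on standard time at UTC−04:00.
18:00 Solesk Province + 4h = 22:00 UTC.
1 November 2031 is a Saturday, so the first Sunday is November 2.
1 March 2032 is a Monday, so the first Monday is March 1.
At the standard offset (UTC+01:00), 22:00 UTC + 1h = 23:00 Dorvand standard time.
The standard-time date in Dorvand, 3 February 2032, lies within the daylight-saving period (2 November 2031 – 1 March 2032), so Dorvand is on daylight time, UTC+02:00.
22:00 UTC + 2h = 00:00 Dorvand (rolling into the next day, 4 February 2032).

00:00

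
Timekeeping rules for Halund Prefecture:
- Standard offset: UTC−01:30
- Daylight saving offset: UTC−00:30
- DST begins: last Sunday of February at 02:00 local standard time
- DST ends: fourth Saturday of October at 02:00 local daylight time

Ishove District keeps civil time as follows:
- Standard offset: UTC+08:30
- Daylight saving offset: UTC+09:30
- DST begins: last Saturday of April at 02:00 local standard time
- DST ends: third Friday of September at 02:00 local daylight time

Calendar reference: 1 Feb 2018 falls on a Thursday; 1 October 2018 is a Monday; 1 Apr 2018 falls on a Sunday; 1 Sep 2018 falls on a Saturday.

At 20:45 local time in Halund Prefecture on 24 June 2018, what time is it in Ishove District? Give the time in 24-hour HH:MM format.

1 February 2018 is a Thursday, so Sundays fall on 4, 11, 18, 25; the last is February 25.
1 October 2018 is a Monday, so the first Saturday is October 6 and the fourth is October 27.
24 June 2018 lies within the daylight-saving period (25 February – 27 October), so Halund Prefecture is on daylight time, UTC−00:30.
20:45 Halund Prefecture + 0h30m = 21:15 UTC.
1 April 2018 is a Sunday, so Saturdays fall on 7, 14, 21, 28; the last is April 28.
1 September 2018 is a Saturday, so the first Friday is September 7 and the third is September 21.
At the standard offset (UTC+08:30), 21:15 UTC + 8h30m = 05:45 Ishove District standard time (rolling into the next day, 25 June 2018).
Daylight saving runs 28 April – 21 September; the standard-time date in Ishove District, 25 June 2018, is inside that window, so Ishove District is at UTC+09:30.
21:15 UTC + 9h30m = 06:45 Ishove District (rolling into the next day, 25 June 2018).

06:45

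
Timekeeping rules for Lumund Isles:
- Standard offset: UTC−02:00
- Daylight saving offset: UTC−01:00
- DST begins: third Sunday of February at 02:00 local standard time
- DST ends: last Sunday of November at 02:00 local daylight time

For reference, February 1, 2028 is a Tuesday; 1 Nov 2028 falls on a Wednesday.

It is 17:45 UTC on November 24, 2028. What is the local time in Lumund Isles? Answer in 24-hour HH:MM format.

1 February 2028 is a Tuesday, so the first Sunday is February 6 and the third is February 20.
1 November 2028 is a Wednesday, so Sundays fall on 5, 12, 19, 26; the last is November 26.
At the standard offset (UTC−02:00), 17:45 UTC − 2h = 15:45 Lumund Isles standard time.
Daylight saving runs 20 February – 26 November; the standard-time date in Lumund Isles, November 24, 2028, is inside that window, so Lumund Isles is at UTC−01:00.
17:45 UTC − 1h = 16:45 local.

16:45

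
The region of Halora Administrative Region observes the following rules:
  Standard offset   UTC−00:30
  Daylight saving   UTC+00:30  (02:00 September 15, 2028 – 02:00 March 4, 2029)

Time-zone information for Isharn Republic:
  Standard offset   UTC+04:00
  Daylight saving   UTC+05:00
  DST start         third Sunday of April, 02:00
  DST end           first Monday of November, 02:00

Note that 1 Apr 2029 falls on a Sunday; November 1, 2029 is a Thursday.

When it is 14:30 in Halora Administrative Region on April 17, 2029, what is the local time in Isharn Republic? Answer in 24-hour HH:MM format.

20:00

Daylight saving runs 15 September 2028 – 4 March 2029; April 17, 2029 is outside that window, so Halora Administrative Region is on standard time at UTC−00:30.
14:30 Halora Administrative Region + 0h30m = 15:00 UTC.
1 April 2029 is a Sunday, so the first Sunday is April 1 and the third is April 15.
1 November 2029 is a Thursday, so the first Monday is November 5.
At the standard offset (UTC+04:00), 15:00 UTC + 4h = 19:00 Isharn Republic standard time.
The standard-time date in Isharn Republic, April 17, 2029, falls between 15 April and 5 November, so daylight saving is in effect and Isharn Republic is at UTC+05:00.
15:00 UTC + 5h = 20:00 Isharn Republic.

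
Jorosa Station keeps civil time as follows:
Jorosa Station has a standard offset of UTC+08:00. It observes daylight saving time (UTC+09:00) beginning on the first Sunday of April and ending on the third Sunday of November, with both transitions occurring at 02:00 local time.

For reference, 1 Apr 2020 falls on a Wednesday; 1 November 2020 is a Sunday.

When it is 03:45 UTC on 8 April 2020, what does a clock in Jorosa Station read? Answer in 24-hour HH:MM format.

1 April 2020 is a Wednesday, so the first Sunday is April 5.
1 November 2020 is a Sunday, so the first Sunday is November 1 and the third is November 15.
At the standard offset (UTC+08:00), 03:45 UTC + 8h = 11:45 Jorosa Station standard time.
The standard-time date in Jorosa Station, 8 April 2020, falls between 5 April and 15 November, so daylight saving is in effect and Jorosa Station is at UTC+09:00.
03:45 UTC + 9h = 12:45 local.

12:45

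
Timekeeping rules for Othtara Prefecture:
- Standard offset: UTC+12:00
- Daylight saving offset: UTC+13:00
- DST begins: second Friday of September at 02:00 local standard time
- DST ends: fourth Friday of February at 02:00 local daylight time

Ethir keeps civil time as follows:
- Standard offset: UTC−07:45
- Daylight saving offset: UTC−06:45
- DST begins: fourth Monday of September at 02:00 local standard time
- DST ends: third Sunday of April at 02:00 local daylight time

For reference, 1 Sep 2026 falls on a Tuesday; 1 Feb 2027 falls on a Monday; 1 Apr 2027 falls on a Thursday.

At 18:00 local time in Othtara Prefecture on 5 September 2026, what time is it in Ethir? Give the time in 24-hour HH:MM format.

1 September 2026 is a Tuesday, so the first Friday is September 4 and the second is September 11.
1 February 2027 is a Monday, so the first Friday is February 5 and the fourth is February 26.
Daylight saving runs 11 September 2026 – 26 February 2027; 5 September 2026 is outside that window, so Othtara Prefecture is on standard time at UTC+12:00.
18:00 Othtara Prefecture − 12h = 06:00 UTC.
1 September 2026 is a Tuesday, so the first Monday is September 7 and the fourth is September 28.
1 April 2027 is a Thursday, so the first Sunday is April 4 and the third is April 18.
At the standard offset (UTC−07:45), 06:00 UTC − 7h45m = 22:15 Ethir standard time (rolling into the previous day, 4 September 2026).
Daylight saving runs 28 September 2026 – 18 April 2027; the standard-time date in Ethir, 4 September 2026, is outside that window, so Ethir is on standard time at UTC−07:45.
06:00 UTC − 7h45m = 22:15 Ethir (rolling into the previous day, 4 September 2026).

22:15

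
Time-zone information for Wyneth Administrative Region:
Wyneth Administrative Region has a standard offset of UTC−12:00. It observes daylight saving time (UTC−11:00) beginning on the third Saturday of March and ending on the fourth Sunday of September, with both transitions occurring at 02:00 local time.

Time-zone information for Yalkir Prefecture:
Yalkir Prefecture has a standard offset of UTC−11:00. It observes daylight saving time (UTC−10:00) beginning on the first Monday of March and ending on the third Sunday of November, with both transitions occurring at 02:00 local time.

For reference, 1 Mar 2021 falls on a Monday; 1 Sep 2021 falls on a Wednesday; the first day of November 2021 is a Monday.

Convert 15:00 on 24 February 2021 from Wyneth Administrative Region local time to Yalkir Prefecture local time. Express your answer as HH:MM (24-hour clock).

16:00

1 March 2021 is a Monday, so the first Saturday is March 6 and the third is March 20.
1 September 2021 is a Wednesday, so the first Sunday is September 5 and the fourth is September 26.
24 February 2021 is outside the daylight-saving period (20 March – 26 September), so Wyneth Administrative Region is on standard time, UTC−12:00.
15:00 Wyneth Administrative Region + 12h = 03:00 UTC (rolling into the next day, 25 February 2021).
1 March 2021 is a Monday, so the first Monday is March 1.
1 November 2021 is a Monday, so the first Sunday is November 7 and the third is November 21.
At the standard offset (UTC−11:00), 03:00 UTC − 11h = 16:00 Yalkir Prefecture standard time (rolling into the previous day, 24 February 2021).
The standard-time date in Yalkir Prefecture, 24 February 2021, is outside the daylight-saving period (1 March – 21 November), so Yalkir Prefecture is on standard time, UTC−11:00.
03:00 UTC − 11h = 16:00 Yalkir Prefecture (rolling into the previous day, 24 February 2021).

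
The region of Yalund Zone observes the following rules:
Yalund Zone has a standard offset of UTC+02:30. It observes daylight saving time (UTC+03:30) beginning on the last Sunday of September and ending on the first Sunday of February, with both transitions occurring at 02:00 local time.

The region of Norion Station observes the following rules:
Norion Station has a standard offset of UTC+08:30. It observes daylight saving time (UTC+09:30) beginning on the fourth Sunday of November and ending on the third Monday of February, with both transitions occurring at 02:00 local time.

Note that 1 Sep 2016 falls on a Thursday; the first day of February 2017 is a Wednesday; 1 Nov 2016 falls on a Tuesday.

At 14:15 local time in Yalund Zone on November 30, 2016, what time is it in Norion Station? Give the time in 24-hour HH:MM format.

1 September 2016 is a Thursday, so Sundays fall on 4, 11, 18, 25; the last is September 25.
1 February 2017 is a Wednesday, so the first Sunday is February 5.
November 30, 2016 lies within the daylight-saving period (25 September 2016 – 5 February 2017), so Yalund Zone is on daylight time, UTC+03:30.
14:15 Yalund Zone − 3h30m = 10:45 UTC.
1 November 2016 is a Tuesday, so the first Sunday is November 6 and the fourth is November 27.
1 February 2017 is a Wednesday, so the first Monday is February 6 and the third is February 20.
At the standard offset (UTC+08:30), 10:45 UTC + 8h30m = 19:15 Norion Station standard time.
Daylight saving runs 27 November 2016 – 20 February 2017; the standard-time date in Norion Station, November 30, 2016, is inside that window, so Norion Station is at UTC+09:30.
10:45 UTC + 9h30m = 20:15 Norion Station.

20:15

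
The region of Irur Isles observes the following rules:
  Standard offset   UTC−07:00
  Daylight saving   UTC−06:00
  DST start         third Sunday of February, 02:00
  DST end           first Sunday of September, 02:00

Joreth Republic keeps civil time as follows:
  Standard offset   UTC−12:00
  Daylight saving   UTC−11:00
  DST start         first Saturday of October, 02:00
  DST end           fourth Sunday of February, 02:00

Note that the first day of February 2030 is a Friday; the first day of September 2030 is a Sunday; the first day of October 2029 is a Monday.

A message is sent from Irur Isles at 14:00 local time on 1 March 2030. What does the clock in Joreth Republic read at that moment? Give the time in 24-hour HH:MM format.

08:00

1 February 2030 is a Friday, so the first Sunday is February 3 and the third is February 17.
1 September 2030 is a Sunday, so the first Sunday is September 1.
1 March 2030 falls between 17 February and 1 September, so daylight saving is in effect and Irur Isles is at UTC−06:00.
14:00 Irur Isles + 6h = 20:00 UTC.
1 October 2029 is a Monday, so the first Saturday is October 6.
1 February 2030 is a Friday, so the first Sunday is February 3 and the fourth is February 24.
At the standard offset (UTC−12:00), 20:00 UTC − 12h = 08:00 Joreth Republic standard time.
Daylight saving runs 6 October 2029 – 24 February 2030; the standard-time date in Joreth Republic, 1 March 2030, is outside that window, so Joreth Republic is on standard time at UTC−12:00.
20:00 UTC − 12h = 08:00 Joreth Republic.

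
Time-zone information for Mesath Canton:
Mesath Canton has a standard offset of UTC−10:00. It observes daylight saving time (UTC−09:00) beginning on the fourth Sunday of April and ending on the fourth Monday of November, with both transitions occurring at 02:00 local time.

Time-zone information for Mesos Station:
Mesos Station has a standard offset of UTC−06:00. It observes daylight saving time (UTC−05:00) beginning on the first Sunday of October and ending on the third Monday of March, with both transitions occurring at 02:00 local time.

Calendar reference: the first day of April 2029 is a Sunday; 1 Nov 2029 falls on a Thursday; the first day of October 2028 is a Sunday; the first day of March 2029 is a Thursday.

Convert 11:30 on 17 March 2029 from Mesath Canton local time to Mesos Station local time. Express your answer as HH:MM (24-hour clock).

16:30

1 April 2029 is a Sunday, so the first Sunday is April 1 and the fourth is April 22.
1 November 2029 is a Thursday, so the first Monday is November 5 and the fourth is November 26.
17 March 2029 does not fall between 22 April and 26 November, so daylight saving is not in effect and Mesath Canton is at UTC−10:00.
11:30 Mesath Canton + 10h = 21:30 UTC.
1 October 2028 is a Sunday, so the first Sunday is October 1.
1 March 2029 is a Thursday, so the first Monday is March 5 and the third is March 19.
At the standard offset (UTC−06:00), 21:30 UTC − 6h = 15:30 Mesos Station standard time.
The standard-time date in Mesos Station, 17 March 2029, lies within the daylight-saving period (1 October 2028 – 19 March 2029), so Mesos Station is on daylight time, UTC−05:00.
21:30 UTC − 5h = 16:30 Mesos Station.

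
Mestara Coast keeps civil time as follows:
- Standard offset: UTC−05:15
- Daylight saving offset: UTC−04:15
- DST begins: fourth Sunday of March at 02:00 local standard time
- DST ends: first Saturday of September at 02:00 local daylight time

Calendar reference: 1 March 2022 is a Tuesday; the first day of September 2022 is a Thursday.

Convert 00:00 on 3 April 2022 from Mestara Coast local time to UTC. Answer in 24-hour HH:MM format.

1 March 2022 is a Tuesday, so the first Sunday is March 6 and the fourth is March 27.
1 September 2022 is a Thursday, so the first Saturday is September 3.
3 April 2022 falls between 27 March and 3 September, so daylight saving is in effect and Mestara Coast is at UTC−04:15.
00:00 local + 4h15m = 04:15 UTC.

04:15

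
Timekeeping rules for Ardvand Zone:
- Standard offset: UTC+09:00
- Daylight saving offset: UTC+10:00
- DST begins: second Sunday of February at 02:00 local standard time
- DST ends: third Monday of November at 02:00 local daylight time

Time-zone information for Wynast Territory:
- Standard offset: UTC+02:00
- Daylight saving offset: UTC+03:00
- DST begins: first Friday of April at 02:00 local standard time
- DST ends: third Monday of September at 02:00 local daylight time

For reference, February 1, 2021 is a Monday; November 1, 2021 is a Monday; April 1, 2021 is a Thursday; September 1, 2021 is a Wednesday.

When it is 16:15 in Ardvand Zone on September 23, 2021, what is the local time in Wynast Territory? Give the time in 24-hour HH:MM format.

08:15

1 February 2021 is a Monday, so the first Sunday is February 7 and the second is February 14.
1 November 2021 is a Monday, so the first Monday is November 1 and the third is November 15.
September 23, 2021 falls between 14 February and 15 November, so daylight saving is in effect and Ardvand Zone is at UTC+10:00.
16:15 Ardvand Zone − 10h = 06:15 UTC.
1 April 2021 is a Thursday, so the first Friday is April 2.
1 September 2021 is a Wednesday, so the first Monday is September 6 and the third is September 20.
At the standard offset (UTC+02:00), 06:15 UTC + 2h = 08:15 Wynast Territory standard time.
The standard-time date in Wynast Territory, September 23, 2021, is outside the daylight-saving period (2 April – 20 September), so Wynast Territory is on standard time, UTC+02:00.
06:15 UTC + 2h = 08:15 Wynast Territory.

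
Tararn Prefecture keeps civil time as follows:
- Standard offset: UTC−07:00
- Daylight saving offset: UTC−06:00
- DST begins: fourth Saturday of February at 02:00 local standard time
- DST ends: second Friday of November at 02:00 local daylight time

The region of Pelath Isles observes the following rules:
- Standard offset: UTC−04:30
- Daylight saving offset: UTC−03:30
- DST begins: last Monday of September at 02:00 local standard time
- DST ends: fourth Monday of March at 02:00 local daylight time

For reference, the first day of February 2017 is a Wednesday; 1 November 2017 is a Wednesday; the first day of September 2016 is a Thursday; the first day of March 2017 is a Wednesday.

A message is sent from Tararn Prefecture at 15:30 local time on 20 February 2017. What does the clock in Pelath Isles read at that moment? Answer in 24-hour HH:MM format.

19:00

1 February 2017 is a Wednesday, so the first Saturday is February 4 and the fourth is February 25.
1 November 2017 is a Wednesday, so the first Friday is November 3 and the second is November 10.
20 February 2017 does not fall between 25 February and 10 November, so daylight saving is not in effect and Tararn Prefecture is at UTC−07:00.
15:30 Tararn Prefecture + 7h = 22:30 UTC.
1 September 2016 is a Thursday, so Mondays fall on 5, 12, 19, 26; the last is September 26.
1 March 2017 is a Wednesday, so the first Monday is March 6 and the fourth is March 27.
At the standard offset (UTC−04:30), 22:30 UTC − 4h30m = 18:00 Pelath Isles standard time.
The standard-time date in Pelath Isles, 20 February 2017, falls between 26 September 2016 and 27 March 2017, so daylight saving is in effect and Pelath Isles is at UTC−03:30.
22:30 UTC − 3h30m = 19:00 Pelath Isles.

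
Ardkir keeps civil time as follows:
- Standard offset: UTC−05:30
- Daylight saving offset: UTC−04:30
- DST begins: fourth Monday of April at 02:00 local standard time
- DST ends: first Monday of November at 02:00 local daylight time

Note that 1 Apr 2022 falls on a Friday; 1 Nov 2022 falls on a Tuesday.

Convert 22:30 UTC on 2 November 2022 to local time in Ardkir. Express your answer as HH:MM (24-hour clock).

18:00

1 April 2022 is a Friday, so the first Monday is April 4 and the fourth is April 25.
1 November 2022 is a Tuesday, so the first Monday is November 7.
At the standard offset (UTC−05:30), 22:30 UTC − 5h30m = 17:00 Ardkir standard time.
The standard-time date in Ardkir, 2 November 2022, lies within the daylight-saving period (25 April – 7 November), so Ardkir is on daylight time, UTC−04:30.
22:30 UTC − 4h30m = 18:00 local.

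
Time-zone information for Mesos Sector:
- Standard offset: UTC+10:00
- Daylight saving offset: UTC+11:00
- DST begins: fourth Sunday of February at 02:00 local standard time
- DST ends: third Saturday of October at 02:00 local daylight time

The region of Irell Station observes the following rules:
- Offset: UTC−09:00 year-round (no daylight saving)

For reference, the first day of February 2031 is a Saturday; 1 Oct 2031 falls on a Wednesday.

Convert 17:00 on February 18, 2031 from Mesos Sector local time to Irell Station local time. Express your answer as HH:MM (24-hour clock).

1 February 2031 is a Saturday, so the first Sunday is February 2 and the fourth is February 23.
1 October 2031 is a Wednesday, so the first Saturday is October 4 and the third is October 18.
February 18, 2031 does not fall between 23 February and 18 October, so daylight saving is not in effect and Mesos Sector is at UTC+10:00.
17:00 Mesos Sector − 10h = 07:00 UTC.
Irell Station stays on UTC−09:00 all year.
07:00 UTC − 9h = 22:00 Irell Station (rolling into the previous day, 17 February 2031).

22:00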